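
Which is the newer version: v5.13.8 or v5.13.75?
v5.13.75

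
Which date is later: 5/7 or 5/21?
5/21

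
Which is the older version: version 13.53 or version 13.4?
version 13.4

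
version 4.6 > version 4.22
False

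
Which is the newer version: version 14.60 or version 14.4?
version 14.60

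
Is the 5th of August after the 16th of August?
No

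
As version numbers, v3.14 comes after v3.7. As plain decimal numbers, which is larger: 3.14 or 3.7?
3.7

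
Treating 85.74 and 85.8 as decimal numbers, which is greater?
85.8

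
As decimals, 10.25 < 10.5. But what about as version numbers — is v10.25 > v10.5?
True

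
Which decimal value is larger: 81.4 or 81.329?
81.4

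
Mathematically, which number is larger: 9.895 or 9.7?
9.895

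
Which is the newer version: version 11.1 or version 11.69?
version 11.69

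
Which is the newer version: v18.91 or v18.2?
v18.91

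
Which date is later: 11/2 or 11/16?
11/16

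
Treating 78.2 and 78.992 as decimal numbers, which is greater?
78.992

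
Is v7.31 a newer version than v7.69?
No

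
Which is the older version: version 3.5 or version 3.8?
version 3.5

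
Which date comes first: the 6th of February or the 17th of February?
the 6th of February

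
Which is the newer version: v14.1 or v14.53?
v14.53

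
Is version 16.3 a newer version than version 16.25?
No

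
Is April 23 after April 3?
Yes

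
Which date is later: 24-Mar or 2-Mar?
24-Mar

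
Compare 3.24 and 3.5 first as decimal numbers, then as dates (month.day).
As decimals: 3.24 < 3.5. As dates: 3/24 is later than 3/5 (day 24 > day 5).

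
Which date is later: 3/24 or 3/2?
3/24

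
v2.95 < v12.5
True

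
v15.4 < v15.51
True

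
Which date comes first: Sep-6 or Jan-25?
Jan-25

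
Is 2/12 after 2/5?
Yes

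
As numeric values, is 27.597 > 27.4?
True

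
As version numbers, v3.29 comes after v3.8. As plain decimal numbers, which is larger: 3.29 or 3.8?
3.8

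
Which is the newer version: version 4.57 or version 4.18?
version 4.57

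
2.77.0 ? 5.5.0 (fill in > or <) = <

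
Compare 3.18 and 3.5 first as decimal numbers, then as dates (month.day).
As decimals: 3.18 < 3.5. As dates: 3/18 is later than 3/5 (day 18 > day 5).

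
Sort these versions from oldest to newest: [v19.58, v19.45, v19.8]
[v19.8, v19.45, v19.58]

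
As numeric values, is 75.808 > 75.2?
True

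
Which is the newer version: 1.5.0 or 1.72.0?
1.72.0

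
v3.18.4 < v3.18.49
True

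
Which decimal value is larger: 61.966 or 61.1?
61.966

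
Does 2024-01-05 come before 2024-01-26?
Yes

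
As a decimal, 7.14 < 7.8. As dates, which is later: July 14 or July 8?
July 14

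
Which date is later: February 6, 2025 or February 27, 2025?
February 27, 2025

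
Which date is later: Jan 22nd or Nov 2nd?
Nov 2nd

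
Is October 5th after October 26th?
No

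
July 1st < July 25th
True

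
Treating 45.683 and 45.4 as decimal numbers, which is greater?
45.683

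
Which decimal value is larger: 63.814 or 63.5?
63.814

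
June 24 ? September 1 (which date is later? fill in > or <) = <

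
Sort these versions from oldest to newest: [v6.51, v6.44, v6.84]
[v6.44, v6.51, v6.84]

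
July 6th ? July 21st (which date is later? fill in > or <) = <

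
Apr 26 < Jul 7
True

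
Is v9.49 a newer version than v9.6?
Yes. Version numbers are compared segment by segment as integers, not as decimals: minor version 49 > 6, so v9.49 > v9.6 (even though the decimal 9.49 < 9.6).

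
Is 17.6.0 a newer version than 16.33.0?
Yes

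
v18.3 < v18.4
True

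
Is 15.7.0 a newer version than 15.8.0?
No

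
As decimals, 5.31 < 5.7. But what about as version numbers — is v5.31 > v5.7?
True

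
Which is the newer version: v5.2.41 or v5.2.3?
v5.2.41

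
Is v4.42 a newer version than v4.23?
Yes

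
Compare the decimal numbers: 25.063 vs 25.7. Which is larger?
25.7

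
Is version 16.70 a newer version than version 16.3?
Yes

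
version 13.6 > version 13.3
True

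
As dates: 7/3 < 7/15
True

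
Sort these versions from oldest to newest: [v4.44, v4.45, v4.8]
[v4.8, v4.44, v4.45]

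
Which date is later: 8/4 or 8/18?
8/18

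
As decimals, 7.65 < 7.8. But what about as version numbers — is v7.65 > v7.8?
True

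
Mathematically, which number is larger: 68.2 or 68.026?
68.2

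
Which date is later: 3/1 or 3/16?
3/16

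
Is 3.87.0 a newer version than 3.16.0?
Yes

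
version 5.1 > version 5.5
False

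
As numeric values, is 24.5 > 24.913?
False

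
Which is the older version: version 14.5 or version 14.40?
version 14.5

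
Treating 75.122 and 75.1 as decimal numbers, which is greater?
75.122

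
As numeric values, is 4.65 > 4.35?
True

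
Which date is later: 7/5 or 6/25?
7/5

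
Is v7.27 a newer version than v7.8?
Yes. Version numbers are compared segment by segment as integers, not as decimals: minor version 27 > 8, so v7.27 > v7.8 (even though the decimal 7.27 < 7.8).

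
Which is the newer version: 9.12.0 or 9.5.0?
9.12.0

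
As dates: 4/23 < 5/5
True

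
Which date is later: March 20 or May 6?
May 6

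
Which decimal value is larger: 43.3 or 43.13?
43.3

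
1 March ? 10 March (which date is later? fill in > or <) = <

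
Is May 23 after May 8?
Yes. Day 23 comes after day 8 in May — this is a date comparison, not a decimal one (the decimal 5.23 would be smaller than 5.8).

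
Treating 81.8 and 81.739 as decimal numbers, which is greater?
81.8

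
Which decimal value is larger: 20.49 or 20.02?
20.49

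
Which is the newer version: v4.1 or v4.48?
v4.48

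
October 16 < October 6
False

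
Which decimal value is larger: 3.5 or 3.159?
3.5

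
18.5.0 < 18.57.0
True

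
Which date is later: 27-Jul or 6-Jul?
27-Jul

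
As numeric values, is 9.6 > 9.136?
True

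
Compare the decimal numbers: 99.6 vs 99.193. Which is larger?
99.6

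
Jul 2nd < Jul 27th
True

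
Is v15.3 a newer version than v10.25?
Yes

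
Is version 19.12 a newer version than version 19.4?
Yes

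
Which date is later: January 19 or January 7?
January 19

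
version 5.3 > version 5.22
False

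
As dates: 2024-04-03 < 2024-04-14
True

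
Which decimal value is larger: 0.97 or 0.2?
0.97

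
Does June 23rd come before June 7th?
No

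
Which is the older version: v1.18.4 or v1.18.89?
v1.18.4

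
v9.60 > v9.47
True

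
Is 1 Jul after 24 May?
Yes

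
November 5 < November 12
True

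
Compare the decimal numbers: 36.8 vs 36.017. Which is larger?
36.8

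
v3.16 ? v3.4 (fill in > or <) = >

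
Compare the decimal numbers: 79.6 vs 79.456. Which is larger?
79.6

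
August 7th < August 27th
True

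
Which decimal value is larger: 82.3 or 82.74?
82.74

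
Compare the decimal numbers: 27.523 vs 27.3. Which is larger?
27.523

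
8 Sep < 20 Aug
False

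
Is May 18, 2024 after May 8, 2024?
Yes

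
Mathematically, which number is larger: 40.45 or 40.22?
40.45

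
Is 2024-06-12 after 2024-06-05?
Yes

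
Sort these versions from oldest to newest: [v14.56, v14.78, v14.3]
[v14.3, v14.56, v14.78]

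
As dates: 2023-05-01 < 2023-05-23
True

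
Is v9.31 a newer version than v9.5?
Yes. Version numbers are compared segment by segment as integers, not as decimals: minor version 31 > 5, so v9.31 > v9.5 (even though the decimal 9.31 < 9.5).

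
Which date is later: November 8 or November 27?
November 27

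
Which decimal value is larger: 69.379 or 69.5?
69.5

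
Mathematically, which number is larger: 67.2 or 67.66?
67.66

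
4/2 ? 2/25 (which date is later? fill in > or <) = >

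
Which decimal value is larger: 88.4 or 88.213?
88.4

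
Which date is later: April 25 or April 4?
April 25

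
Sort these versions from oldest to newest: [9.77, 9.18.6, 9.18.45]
[9.18.6, 9.18.45, 9.77]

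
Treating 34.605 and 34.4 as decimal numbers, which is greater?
34.605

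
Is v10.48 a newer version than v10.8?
Yes. Version numbers are compared segment by segment as integers, not as decimals: minor version 48 > 8, so v10.48 > v10.8 (even though the decimal 10.48 < 10.8).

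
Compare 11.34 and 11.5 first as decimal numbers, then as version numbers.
As decimals: 11.34 < 11.5. As versions: v11.34 > v11.5 (minor version 34 > 5).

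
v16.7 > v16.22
False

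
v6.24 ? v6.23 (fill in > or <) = >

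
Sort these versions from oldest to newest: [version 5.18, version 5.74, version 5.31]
[version 5.18, version 5.31, version 5.74]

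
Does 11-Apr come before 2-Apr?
No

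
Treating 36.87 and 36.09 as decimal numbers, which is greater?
36.87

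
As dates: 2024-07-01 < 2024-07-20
True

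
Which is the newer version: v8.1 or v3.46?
v8.1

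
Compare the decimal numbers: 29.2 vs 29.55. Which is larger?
29.55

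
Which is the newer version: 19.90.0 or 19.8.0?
19.90.0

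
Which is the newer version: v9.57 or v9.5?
v9.57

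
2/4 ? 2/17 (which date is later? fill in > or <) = <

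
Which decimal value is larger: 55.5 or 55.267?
55.5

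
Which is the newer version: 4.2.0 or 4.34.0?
4.34.0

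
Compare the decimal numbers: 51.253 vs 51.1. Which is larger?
51.253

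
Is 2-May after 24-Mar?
Yes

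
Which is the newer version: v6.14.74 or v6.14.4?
v6.14.74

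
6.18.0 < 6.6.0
False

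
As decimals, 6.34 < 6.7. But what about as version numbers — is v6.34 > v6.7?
True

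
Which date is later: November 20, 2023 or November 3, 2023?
November 20, 2023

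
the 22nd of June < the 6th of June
False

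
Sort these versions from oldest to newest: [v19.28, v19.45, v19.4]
[v19.4, v19.28, v19.45]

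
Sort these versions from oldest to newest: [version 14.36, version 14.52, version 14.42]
[version 14.36, version 14.42, version 14.52]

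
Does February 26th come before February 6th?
No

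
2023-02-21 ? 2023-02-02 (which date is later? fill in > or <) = >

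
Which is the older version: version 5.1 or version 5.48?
version 5.1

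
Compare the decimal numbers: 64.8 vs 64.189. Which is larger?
64.8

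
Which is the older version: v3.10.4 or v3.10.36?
v3.10.4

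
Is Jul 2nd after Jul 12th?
No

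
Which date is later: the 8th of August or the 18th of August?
the 18th of August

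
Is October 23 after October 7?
Yes. Day 23 comes after day 7 in October — this is a date comparison, not a decimal one (the decimal 10.23 would be smaller than 10.7).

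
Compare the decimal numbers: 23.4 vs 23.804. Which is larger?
23.804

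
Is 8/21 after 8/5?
Yes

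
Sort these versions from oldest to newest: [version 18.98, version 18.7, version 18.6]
[version 18.6, version 18.7, version 18.98]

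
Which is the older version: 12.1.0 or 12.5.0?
12.1.0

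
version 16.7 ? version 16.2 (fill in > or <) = >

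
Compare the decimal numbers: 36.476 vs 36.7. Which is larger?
36.7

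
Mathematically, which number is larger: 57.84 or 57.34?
57.84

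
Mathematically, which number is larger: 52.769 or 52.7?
52.769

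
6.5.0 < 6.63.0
True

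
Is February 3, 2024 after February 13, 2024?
No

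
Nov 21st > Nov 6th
True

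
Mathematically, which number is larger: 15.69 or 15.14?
15.69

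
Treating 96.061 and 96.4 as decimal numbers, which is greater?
96.4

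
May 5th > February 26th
True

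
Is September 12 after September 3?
Yes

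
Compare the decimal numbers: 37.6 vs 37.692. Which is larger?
37.692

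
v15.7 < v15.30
True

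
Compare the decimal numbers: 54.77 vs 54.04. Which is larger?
54.77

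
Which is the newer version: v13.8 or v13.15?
v13.15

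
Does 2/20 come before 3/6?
Yes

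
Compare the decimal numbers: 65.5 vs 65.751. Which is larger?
65.751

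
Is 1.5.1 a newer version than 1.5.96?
No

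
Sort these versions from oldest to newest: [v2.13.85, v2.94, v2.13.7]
[v2.13.7, v2.13.85, v2.94]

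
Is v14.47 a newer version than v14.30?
Yes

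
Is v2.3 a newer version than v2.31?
No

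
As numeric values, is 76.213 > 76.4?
False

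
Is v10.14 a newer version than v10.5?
Yes. Version numbers are compared segment by segment as integers, not as decimals: minor version 14 > 5, so v10.14 > v10.5 (even though the decimal 10.14 < 10.5).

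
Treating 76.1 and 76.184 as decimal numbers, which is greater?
76.184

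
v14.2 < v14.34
True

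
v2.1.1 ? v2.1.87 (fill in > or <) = <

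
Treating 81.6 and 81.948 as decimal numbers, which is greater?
81.948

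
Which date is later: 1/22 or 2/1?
2/1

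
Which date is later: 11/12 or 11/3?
11/12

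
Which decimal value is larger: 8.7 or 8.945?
8.945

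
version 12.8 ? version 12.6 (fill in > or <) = >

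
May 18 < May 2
False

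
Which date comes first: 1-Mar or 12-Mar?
1-Mar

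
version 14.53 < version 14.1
False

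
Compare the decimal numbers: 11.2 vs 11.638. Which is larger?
11.638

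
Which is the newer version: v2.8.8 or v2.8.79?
v2.8.79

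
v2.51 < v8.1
True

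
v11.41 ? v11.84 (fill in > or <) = <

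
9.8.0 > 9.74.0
False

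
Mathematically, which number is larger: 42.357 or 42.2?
42.357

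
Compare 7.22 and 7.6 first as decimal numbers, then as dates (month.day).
As decimals: 7.22 < 7.6. As dates: 7/22 is later than 7/6 (day 22 > day 6).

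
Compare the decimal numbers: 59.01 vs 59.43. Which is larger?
59.43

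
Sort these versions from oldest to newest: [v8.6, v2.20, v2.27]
[v2.20, v2.27, v8.6]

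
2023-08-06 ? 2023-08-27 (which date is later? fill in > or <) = <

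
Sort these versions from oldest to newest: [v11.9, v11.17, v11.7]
[v11.7, v11.9, v11.17]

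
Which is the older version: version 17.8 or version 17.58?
version 17.8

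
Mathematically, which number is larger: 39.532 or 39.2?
39.532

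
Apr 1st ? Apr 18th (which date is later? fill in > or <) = <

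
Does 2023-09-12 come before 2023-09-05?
No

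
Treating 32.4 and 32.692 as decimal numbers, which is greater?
32.692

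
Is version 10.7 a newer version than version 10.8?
No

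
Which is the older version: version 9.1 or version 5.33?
version 5.33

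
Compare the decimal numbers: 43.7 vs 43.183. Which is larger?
43.7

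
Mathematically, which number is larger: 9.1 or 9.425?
9.425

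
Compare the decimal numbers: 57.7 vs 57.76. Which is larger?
57.76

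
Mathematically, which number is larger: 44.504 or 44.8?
44.8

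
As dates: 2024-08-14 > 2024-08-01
True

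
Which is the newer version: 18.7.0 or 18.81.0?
18.81.0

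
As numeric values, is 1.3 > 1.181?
True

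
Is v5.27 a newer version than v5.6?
Yes. Version numbers are compared segment by segment as integers, not as decimals: minor version 27 > 6, so v5.27 > v5.6 (even though the decimal 5.27 < 5.6).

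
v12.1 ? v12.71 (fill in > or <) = <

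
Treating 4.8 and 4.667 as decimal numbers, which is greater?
4.8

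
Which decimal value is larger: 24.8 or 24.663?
24.8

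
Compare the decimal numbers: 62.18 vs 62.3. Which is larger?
62.3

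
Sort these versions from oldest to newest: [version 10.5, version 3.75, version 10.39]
[version 3.75, version 10.5, version 10.39]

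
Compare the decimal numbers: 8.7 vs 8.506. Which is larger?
8.7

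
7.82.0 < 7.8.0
False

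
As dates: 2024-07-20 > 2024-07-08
True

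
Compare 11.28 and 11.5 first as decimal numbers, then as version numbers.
As decimals: 11.28 < 11.5. As versions: v11.28 > v11.5 (minor version 28 > 5).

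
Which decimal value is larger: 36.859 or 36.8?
36.859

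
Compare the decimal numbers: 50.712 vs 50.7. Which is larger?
50.712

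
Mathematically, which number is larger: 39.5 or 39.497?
39.5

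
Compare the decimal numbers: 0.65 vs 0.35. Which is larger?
0.65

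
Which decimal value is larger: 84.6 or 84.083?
84.6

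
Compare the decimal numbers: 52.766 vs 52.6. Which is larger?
52.766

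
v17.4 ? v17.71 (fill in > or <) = <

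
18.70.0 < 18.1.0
False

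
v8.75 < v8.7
False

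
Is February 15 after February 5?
Yes. Day 15 comes after day 5 in February — this is a date comparison, not a decimal one (the decimal 2.15 would be smaller than 2.5).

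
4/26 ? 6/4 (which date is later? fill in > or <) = <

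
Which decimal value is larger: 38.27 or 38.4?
38.4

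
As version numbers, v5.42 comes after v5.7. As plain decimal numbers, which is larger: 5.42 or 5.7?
5.7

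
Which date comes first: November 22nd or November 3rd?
November 3rd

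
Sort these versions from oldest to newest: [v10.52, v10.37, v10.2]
[v10.2, v10.37, v10.52]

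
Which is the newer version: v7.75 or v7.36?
v7.75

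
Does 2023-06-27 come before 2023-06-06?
No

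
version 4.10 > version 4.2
True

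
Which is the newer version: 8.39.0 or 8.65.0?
8.65.0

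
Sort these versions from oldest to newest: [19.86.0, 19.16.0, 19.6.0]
[19.6.0, 19.16.0, 19.86.0]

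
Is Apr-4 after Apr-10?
No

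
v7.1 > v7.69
False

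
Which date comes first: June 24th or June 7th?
June 7th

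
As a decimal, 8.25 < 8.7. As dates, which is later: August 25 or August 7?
August 25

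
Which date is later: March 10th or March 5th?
March 10th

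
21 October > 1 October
True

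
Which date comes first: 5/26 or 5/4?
5/4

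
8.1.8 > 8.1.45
False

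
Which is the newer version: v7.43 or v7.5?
v7.43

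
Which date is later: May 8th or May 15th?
May 15th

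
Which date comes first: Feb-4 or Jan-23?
Jan-23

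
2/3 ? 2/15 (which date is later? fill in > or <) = <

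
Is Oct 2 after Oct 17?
No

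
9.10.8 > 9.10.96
False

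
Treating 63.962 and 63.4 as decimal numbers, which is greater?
63.962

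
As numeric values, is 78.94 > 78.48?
True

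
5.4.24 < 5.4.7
False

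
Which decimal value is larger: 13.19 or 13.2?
13.2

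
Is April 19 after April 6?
Yes. Day 19 comes after day 6 in April — this is a date comparison, not a decimal one (the decimal 4.19 would be smaller than 4.6).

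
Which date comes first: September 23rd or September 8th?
September 8th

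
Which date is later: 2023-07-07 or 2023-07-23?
2023-07-23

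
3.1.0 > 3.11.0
False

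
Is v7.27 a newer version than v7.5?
Yes. Version numbers are compared segment by segment as integers, not as decimals: minor version 27 > 5, so v7.27 > v7.5 (even though the decimal 7.27 < 7.5).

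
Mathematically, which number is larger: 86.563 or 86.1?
86.563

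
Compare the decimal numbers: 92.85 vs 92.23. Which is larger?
92.85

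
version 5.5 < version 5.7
True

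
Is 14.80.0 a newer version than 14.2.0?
Yes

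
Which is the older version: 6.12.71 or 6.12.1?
6.12.1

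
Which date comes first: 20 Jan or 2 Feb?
20 Jan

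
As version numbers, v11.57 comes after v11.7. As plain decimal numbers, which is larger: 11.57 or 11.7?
11.7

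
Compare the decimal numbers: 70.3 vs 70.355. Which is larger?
70.355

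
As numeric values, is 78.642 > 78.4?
True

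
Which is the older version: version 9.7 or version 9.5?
version 9.5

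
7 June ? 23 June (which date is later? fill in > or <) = <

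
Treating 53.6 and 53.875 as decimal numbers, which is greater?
53.875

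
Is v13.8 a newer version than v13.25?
No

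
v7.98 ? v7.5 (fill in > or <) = >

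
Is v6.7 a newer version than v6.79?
No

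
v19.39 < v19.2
False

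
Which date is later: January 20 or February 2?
February 2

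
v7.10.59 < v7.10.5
False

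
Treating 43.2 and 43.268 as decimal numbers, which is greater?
43.268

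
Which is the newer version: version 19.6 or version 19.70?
version 19.70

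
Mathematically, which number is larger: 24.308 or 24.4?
24.4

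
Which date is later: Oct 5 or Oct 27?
Oct 27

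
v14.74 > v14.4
True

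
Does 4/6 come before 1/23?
No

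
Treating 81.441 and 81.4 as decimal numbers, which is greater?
81.441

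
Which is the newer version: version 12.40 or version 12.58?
version 12.58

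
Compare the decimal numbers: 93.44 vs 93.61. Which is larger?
93.61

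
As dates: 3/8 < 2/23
False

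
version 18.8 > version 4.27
True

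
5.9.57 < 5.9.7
False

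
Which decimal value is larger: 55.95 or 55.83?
55.95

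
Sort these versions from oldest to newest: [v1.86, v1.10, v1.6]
[v1.6, v1.10, v1.86]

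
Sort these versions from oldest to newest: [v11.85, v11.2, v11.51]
[v11.2, v11.51, v11.85]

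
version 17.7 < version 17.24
True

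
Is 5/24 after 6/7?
No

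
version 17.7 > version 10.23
True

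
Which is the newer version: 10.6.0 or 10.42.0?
10.42.0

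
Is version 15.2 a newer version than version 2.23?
Yes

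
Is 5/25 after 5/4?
Yes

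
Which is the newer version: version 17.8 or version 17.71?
version 17.71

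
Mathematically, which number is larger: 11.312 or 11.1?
11.312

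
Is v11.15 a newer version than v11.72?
No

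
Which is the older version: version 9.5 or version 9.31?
version 9.5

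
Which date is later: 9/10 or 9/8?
9/10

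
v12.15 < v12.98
True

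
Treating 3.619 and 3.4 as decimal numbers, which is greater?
3.619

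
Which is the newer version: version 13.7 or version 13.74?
version 13.74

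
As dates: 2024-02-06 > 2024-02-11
False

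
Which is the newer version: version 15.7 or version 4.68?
version 15.7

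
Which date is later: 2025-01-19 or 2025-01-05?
2025-01-19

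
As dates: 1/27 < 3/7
True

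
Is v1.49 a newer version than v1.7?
Yes. Version numbers are compared segment by segment as integers, not as decimals: minor version 49 > 7, so v1.49 > v1.7 (even though the decimal 1.49 < 1.7).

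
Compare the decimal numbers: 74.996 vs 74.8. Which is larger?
74.996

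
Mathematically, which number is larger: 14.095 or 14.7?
14.7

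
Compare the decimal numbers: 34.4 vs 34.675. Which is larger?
34.675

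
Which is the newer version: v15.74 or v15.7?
v15.74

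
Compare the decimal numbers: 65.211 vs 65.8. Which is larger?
65.8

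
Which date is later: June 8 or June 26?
June 26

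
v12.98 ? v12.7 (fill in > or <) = >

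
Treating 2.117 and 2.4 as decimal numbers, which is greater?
2.4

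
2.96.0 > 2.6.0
True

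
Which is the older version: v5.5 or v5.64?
v5.5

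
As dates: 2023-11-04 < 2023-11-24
True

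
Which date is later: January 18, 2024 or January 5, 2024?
January 18, 2024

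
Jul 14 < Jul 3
False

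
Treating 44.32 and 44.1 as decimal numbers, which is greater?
44.32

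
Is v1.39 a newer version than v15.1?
No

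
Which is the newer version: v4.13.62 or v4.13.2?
v4.13.62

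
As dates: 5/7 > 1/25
True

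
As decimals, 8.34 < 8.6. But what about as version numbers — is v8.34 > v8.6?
True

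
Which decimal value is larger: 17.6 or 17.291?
17.6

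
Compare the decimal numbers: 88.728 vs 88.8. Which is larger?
88.8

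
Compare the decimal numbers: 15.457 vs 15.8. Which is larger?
15.8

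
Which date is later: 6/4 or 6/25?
6/25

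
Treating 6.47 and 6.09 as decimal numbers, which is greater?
6.47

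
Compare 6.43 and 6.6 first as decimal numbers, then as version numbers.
As decimals: 6.43 < 6.6. As versions: v6.43 > v6.6 (minor version 43 > 6).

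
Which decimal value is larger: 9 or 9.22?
9.22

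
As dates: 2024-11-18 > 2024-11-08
True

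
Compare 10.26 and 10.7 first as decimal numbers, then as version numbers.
As decimals: 10.26 < 10.7. As versions: v10.26 > v10.7 (minor version 26 > 7).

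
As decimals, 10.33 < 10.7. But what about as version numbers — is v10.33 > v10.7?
True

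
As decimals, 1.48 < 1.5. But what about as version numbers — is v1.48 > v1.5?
True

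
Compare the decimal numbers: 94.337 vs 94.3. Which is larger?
94.337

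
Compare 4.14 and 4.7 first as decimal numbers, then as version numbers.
As decimals: 4.14 < 4.7. As versions: v4.14 > v4.7 (minor version 14 > 7).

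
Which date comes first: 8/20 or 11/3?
8/20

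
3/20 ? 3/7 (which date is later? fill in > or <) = >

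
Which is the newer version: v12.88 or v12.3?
v12.88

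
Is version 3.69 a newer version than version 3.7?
Yes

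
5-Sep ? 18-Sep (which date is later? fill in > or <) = <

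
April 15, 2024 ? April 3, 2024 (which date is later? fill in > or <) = >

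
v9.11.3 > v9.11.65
False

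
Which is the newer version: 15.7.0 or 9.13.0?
15.7.0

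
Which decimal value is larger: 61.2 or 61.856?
61.856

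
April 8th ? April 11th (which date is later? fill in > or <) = <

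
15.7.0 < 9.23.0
False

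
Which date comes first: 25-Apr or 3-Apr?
3-Apr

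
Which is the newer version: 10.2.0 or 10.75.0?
10.75.0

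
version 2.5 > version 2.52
False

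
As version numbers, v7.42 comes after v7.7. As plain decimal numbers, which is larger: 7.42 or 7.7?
7.7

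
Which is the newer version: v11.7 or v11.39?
v11.39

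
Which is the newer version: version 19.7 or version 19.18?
version 19.18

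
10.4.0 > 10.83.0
False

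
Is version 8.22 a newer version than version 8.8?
Yes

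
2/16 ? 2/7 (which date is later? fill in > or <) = >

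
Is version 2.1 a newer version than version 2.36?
No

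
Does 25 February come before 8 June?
Yes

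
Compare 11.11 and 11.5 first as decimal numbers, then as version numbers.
As decimals: 11.11 < 11.5. As versions: v11.11 > v11.5 (minor version 11 > 5).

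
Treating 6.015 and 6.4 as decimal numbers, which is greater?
6.4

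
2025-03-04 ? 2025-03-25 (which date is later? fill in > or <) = <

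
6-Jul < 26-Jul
True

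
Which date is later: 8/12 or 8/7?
8/12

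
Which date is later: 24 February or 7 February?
24 February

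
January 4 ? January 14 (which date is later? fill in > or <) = <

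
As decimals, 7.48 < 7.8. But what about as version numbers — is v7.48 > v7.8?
True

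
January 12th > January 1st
True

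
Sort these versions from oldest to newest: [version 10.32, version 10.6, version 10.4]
[version 10.4, version 10.6, version 10.32]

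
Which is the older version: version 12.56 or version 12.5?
version 12.5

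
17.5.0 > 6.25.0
True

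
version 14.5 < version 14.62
True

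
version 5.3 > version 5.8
False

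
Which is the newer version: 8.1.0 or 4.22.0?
8.1.0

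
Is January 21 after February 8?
No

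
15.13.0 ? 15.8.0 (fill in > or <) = >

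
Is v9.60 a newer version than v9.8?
Yes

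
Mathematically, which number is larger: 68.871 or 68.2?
68.871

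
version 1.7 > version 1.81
False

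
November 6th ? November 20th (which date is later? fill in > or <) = <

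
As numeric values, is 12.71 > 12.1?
True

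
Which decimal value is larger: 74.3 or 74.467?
74.467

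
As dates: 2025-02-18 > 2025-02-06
True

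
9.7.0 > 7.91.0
True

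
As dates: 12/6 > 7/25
True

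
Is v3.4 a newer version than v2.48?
Yes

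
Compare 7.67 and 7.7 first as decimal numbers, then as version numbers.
As decimals: 7.67 < 7.7. As versions: v7.67 > v7.7 (minor version 67 > 7).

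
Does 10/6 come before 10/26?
Yes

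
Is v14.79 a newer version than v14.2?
Yes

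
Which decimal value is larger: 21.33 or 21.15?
21.33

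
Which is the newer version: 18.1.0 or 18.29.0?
18.29.0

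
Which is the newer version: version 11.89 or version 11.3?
version 11.89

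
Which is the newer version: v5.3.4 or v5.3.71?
v5.3.71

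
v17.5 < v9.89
False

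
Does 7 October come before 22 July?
No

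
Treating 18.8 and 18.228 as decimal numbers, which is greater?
18.8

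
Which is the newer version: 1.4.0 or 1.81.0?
1.81.0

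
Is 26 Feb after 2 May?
No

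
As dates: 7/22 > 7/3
True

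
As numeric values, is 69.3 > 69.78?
False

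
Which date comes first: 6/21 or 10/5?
6/21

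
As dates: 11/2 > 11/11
False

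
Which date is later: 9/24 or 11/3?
11/3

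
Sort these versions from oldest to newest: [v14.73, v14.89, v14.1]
[v14.1, v14.73, v14.89]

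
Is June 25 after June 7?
Yes. Day 25 comes after day 7 in June — this is a date comparison, not a decimal one (the decimal 6.25 would be smaller than 6.7).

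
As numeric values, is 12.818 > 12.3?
True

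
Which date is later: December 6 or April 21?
December 6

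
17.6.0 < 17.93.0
True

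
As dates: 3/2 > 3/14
False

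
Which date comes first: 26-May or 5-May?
5-May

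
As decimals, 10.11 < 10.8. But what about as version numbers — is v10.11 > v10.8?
True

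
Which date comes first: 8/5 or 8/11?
8/5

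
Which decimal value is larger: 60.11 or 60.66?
60.66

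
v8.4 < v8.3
False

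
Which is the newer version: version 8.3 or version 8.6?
version 8.6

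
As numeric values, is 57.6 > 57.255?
True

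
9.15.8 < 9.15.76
True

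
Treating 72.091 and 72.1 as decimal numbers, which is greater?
72.1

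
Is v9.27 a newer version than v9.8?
Yes. Version numbers are compared segment by segment as integers, not as decimals: minor version 27 > 8, so v9.27 > v9.8 (even though the decimal 9.27 < 9.8).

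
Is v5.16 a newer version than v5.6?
Yes. Version numbers are compared segment by segment as integers, not as decimals: minor version 16 > 6, so v5.16 > v5.6 (even though the decimal 5.16 < 5.6).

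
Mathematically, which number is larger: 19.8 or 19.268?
19.8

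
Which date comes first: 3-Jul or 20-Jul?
3-Jul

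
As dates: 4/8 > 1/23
True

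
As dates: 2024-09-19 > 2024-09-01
True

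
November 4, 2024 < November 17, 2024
True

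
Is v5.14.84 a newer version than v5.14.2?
Yes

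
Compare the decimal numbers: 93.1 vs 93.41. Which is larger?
93.41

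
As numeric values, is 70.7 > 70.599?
True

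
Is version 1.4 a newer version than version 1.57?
No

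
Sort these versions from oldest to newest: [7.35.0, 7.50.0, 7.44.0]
[7.35.0, 7.44.0, 7.50.0]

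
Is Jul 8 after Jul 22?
No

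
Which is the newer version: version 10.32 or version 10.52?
version 10.52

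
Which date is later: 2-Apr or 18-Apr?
18-Apr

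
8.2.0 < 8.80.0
True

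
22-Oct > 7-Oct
True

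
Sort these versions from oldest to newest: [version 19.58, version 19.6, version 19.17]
[version 19.6, version 19.17, version 19.58]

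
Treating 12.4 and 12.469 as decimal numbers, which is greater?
12.469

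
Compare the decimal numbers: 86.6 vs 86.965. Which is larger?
86.965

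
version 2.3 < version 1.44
False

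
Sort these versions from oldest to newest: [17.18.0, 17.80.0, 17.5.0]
[17.5.0, 17.18.0, 17.80.0]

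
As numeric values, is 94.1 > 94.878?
False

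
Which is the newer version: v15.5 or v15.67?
v15.67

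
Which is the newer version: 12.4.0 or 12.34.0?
12.34.0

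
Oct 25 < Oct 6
False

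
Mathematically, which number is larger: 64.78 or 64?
64.78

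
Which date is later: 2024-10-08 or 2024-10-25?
2024-10-25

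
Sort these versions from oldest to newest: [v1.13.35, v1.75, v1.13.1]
[v1.13.1, v1.13.35, v1.75]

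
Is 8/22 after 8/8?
Yes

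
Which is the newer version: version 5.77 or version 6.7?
version 6.7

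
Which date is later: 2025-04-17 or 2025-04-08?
2025-04-17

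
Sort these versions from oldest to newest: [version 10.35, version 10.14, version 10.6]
[version 10.6, version 10.14, version 10.35]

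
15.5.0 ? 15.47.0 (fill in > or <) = <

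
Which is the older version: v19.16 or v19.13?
v19.13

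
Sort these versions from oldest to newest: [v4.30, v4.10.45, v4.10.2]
[v4.10.2, v4.10.45, v4.30]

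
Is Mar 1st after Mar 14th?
No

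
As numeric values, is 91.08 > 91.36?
False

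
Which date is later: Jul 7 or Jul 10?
Jul 10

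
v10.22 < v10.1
False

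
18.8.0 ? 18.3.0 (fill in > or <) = >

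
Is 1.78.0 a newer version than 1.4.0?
Yes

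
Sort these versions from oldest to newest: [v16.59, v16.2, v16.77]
[v16.2, v16.59, v16.77]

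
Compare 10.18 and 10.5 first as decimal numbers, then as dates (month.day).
As decimals: 10.18 < 10.5. As dates: 10/18 is later than 10/5 (day 18 > day 5).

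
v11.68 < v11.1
False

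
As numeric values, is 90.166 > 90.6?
False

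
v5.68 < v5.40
False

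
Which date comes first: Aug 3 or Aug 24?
Aug 3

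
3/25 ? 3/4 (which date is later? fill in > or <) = >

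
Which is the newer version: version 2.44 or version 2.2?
version 2.44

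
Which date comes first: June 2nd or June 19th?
June 2nd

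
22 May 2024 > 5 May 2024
True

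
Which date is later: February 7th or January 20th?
February 7th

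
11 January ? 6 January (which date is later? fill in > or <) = >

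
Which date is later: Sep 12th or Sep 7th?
Sep 12th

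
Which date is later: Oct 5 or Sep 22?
Oct 5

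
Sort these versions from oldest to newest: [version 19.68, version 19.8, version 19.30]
[version 19.8, version 19.30, version 19.68]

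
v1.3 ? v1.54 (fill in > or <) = <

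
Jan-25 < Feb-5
True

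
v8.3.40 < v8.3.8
False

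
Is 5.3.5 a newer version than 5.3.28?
No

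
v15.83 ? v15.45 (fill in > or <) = >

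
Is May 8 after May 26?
No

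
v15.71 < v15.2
False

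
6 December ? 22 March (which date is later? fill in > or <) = >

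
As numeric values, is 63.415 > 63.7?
False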